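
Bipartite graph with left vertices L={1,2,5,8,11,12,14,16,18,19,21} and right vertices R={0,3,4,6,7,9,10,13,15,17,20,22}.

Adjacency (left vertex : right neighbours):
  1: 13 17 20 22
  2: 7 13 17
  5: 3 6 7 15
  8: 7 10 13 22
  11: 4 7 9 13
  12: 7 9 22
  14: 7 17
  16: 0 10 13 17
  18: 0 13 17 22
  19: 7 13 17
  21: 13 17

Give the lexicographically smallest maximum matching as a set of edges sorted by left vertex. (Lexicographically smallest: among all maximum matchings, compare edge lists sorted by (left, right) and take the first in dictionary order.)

Lex-smallest maximum matching: {(1,20), (2,7), (5,3), (8,10), (11,4), (12,9), (14,17), (16,0), (18,22), (19,13)}

|M| = 10 (so the lex-smallest maximum matching has 10 edges)
process left vertices in ascending order; for each, take the smallest-labelled available neighbour that still permits 10 edges overall, or leave it unmatched if none does
lex-smallest matching: {1-20, 2-7, 5-3, 8-10, 11-4, 12-9, 14-17, 16-0, 18-22, 19-13}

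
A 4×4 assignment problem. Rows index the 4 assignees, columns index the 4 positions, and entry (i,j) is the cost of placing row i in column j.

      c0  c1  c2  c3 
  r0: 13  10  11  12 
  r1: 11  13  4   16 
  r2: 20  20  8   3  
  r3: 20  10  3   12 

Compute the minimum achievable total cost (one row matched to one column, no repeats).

Minimum assignment cost: 27

optimal assignment: row0→col1 (cost 10), row1→col0 (cost 11), row2→col3 (cost 3), row3→col2 (cost 3)
total = 10 + 11 + 3 + 3 = 27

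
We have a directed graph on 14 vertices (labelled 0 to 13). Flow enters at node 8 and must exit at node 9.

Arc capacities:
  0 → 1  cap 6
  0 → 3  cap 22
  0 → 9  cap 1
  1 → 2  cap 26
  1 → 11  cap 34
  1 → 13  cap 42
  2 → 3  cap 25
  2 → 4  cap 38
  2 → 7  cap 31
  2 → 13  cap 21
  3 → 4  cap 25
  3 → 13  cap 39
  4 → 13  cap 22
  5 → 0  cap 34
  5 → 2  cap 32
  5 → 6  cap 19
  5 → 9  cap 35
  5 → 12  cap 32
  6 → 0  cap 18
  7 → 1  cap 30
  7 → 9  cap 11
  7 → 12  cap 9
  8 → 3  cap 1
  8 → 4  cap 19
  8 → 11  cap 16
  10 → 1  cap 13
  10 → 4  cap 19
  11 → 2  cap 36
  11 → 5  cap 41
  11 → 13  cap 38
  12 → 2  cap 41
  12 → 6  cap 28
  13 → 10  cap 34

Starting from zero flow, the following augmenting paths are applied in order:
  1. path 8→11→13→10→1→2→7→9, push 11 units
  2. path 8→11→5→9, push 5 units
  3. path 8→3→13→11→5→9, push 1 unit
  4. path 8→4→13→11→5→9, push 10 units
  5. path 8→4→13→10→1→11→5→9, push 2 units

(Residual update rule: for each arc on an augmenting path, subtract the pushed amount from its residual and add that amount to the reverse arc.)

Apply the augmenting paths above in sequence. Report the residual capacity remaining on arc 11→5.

after path 1 (8→11→13→10→1→2→7→9, push 11): res(11,5)=41
after path 2 (8→11→5→9, push 5): res(11,5)=36
after path 3 (8→3→13→11→5→9, push 1): res(11,5)=35
after path 4 (8→4→13→11→5→9, push 10): res(11,5)=25
after path 5 (8→4→13→10→1→11→5→9, push 2): res(11,5)=23

Residual capacity of (11,5): 23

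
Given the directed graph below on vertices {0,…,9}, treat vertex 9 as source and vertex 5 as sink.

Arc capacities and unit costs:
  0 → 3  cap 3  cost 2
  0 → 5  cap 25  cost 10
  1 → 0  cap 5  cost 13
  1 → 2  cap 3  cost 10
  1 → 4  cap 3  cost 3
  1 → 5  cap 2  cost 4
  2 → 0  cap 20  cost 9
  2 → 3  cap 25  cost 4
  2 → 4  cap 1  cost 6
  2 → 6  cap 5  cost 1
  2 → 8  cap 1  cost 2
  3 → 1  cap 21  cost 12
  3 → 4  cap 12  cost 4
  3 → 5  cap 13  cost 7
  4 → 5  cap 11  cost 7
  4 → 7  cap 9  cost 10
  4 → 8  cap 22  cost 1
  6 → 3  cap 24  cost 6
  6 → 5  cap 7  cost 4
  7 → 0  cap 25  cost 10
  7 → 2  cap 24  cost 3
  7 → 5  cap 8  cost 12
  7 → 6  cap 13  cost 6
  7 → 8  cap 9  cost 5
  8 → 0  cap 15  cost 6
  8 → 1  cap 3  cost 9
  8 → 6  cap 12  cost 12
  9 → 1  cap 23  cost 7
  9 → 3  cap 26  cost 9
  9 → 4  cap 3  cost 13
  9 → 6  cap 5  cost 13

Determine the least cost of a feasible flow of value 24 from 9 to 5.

Minimum cost for 24 units: 386

shortest-cost path #1: 9→1→5 push 2 @ unit cost 11 (adds 22)
shortest-cost path #2: 9→3→5 push 13 @ unit cost 16 (adds 208)
shortest-cost path #3: 9→1→4→5 push 3 @ unit cost 17 (adds 51)
shortest-cost path #4: 9→6→5 push 5 @ unit cost 17 (adds 85)
shortest-cost path #5: 9→4→5 push 1 @ unit cost 20 (adds 20)
total cost = 386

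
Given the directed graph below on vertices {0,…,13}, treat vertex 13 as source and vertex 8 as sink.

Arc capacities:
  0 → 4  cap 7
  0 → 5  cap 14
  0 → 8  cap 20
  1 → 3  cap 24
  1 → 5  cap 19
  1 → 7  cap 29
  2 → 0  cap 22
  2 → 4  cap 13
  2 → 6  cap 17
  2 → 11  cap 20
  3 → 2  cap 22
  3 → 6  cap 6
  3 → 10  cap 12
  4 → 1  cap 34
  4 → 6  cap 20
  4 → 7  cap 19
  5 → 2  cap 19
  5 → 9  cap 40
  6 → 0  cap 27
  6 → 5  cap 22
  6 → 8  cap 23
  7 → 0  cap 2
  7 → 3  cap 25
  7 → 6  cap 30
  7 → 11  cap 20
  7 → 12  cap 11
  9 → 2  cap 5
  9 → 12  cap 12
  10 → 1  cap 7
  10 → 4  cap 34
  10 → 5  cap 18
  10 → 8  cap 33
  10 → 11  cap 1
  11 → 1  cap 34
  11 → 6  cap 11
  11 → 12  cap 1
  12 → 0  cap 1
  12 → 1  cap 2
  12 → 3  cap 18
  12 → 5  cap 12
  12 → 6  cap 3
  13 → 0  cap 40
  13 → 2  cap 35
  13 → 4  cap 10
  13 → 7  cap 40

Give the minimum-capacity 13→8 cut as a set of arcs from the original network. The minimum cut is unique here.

augment #1: 13→0→8 push 20
augment #2: 13→2→6→8 push 17
augment #3: 13→4→6→8 push 6
augment #4: 13→7→3→10→8 push 12
max flow = 55; residual-reachable set from 13 gives S-side
cut edges (S→T): {(0,8), (3,10), (6,8)} total cap 55

Min-cut arcs: {(0,8), (3,10), (6,8)} (total capacity 55)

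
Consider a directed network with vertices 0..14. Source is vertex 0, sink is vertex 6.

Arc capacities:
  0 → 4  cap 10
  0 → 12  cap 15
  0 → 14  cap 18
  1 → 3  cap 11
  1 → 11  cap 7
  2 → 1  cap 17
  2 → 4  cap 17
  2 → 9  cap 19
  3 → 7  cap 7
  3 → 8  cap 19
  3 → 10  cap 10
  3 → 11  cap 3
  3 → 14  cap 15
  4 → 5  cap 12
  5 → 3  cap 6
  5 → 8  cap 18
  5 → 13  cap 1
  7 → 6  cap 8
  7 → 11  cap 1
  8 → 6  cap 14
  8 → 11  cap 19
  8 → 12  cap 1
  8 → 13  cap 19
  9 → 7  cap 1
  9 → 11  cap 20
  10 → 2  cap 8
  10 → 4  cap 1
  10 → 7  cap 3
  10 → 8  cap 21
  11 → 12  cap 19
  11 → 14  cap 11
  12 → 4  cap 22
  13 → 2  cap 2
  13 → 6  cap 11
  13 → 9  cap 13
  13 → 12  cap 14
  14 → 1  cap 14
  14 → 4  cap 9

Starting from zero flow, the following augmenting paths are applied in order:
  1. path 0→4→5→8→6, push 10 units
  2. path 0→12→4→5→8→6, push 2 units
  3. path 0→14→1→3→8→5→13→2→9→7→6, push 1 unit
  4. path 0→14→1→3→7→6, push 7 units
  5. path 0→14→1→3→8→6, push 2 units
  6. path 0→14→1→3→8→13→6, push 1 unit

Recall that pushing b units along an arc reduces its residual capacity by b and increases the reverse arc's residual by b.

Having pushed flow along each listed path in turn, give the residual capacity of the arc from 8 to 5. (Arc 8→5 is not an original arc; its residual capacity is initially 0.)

Residual capacity of (8,5): 11

after path 1 (0→4→5→8→6, push 10): res(8,5)=10
after path 2 (0→12→4→5→8→6, push 2): res(8,5)=12
after path 3 (0→14→1→3→8→5→13→2→9→7→6, push 1): res(8,5)=11
after path 4 (0→14→1→3→7→6, push 7): res(8,5)=11
after path 5 (0→14→1→3→8→6, push 2): res(8,5)=11
after path 6 (0→14→1→3→8→13→6, push 1): res(8,5)=11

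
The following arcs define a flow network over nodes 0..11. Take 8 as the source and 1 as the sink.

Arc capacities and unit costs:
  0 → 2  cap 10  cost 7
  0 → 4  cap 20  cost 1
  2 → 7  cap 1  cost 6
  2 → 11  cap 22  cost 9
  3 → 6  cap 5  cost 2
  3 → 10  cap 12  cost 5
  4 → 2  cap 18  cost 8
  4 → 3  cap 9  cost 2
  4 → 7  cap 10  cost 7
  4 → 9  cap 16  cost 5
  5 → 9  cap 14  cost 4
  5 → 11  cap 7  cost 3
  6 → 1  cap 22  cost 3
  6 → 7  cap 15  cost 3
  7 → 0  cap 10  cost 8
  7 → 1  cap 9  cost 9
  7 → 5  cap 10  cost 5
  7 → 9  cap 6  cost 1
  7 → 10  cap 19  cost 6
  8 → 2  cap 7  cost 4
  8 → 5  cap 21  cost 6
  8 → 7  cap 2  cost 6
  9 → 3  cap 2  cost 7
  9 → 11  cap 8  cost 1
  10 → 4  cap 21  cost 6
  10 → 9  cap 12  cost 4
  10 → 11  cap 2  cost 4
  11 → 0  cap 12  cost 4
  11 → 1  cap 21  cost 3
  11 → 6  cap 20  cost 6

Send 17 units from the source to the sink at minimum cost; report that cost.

Minimum cost for 17 units: 222

shortest-cost path #1: 8→7→9→11→1 push 2 @ unit cost 11 (adds 22)
shortest-cost path #2: 8→5→11→1 push 7 @ unit cost 12 (adds 84)
shortest-cost path #3: 8→5→9→11→1 push 6 @ unit cost 14 (adds 84)
shortest-cost path #4: 8→2→11→1 push 2 @ unit cost 16 (adds 32)
total cost = 222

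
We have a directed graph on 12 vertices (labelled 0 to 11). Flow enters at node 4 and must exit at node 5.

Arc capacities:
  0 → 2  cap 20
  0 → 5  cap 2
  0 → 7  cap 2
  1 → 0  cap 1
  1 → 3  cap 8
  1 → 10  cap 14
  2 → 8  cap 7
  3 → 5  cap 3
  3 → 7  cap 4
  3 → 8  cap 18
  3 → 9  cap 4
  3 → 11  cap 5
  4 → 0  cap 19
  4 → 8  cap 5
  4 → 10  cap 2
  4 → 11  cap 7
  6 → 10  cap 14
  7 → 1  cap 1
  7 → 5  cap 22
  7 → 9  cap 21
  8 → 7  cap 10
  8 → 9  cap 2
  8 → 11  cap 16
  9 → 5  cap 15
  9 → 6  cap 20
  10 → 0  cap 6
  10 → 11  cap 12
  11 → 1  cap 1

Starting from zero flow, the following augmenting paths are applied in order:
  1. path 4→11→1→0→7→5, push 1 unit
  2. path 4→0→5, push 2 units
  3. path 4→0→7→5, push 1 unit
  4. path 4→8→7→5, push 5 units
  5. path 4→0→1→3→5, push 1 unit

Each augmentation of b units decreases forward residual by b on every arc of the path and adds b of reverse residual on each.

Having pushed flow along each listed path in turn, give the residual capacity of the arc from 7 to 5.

Residual capacity of (7,5): 15

after path 1 (4→11→1→0→7→5, push 1): res(7,5)=21
after path 2 (4→0→5, push 2): res(7,5)=21
after path 3 (4→0→7→5, push 1): res(7,5)=20
after path 4 (4→8→7→5, push 5): res(7,5)=15
after path 5 (4→0→1→3→5, push 1): res(7,5)=15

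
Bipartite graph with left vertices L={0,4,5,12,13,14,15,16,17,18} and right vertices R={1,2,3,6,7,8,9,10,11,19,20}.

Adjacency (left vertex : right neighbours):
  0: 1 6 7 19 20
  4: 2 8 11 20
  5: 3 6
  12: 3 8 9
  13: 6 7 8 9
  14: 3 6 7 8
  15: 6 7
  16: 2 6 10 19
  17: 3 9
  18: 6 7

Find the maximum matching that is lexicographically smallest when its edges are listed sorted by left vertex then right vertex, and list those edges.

|M| = 8 (so the lex-smallest maximum matching has 8 edges)
process left vertices in ascending order; for each, take the smallest-labelled available neighbour that still permits 8 edges overall, or leave it unmatched if none does
lex-smallest matching: {0-1, 4-2, 5-3, 12-8, 13-6, 14-7, 16-10, 17-9}

Lex-smallest maximum matching: {(0,1), (4,2), (5,3), (12,8), (13,6), (14,7), (16,10), (17,9)}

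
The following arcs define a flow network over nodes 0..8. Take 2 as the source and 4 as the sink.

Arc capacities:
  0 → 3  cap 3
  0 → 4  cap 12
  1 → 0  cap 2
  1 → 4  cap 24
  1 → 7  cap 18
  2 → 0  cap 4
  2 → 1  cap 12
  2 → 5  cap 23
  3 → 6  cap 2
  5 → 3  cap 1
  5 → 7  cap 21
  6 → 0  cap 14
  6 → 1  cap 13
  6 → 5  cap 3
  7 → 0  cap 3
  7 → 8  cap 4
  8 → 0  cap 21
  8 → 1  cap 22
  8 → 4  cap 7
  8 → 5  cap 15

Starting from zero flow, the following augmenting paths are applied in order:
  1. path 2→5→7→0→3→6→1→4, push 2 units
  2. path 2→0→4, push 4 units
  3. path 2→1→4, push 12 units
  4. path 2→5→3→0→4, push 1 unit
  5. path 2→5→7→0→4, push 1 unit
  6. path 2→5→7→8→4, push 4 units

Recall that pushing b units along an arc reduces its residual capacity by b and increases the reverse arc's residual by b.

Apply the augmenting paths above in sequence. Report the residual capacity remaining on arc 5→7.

after path 1 (2→5→7→0→3→6→1→4, push 2): res(5,7)=19
after path 2 (2→0→4, push 4): res(5,7)=19
after path 3 (2→1→4, push 12): res(5,7)=19
after path 4 (2→5→3→0→4, push 1): res(5,7)=19
after path 5 (2→5→7→0→4, push 1): res(5,7)=18
after path 6 (2→5→7→8→4, push 4): res(5,7)=14

Residual capacity of (5,7): 14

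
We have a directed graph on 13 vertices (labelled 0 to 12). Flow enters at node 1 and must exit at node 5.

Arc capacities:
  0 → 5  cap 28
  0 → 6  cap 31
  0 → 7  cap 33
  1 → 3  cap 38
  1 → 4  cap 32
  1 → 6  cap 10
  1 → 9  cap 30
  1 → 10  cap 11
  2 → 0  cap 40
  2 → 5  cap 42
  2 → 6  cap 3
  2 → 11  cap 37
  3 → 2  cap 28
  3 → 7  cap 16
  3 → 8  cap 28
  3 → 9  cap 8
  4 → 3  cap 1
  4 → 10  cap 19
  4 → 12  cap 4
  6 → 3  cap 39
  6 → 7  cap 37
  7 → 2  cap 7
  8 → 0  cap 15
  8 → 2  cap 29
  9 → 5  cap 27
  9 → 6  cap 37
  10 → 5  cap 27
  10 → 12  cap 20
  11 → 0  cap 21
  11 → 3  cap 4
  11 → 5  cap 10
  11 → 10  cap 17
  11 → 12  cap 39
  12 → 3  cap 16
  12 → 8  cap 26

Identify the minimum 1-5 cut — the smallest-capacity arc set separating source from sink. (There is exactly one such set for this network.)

augment #1: 1→9→5 push 27
augment #2: 1→10→5 push 11
augment #3: 1→3→2→5 push 28
augment #4: 1→4→10→5 push 16
augment #5: 1→3→7→2→5 push 7
augment #6: 1→3→8→0→5 push 3
augment #7: 1→4→3→8→0→5 push 1
augment #8: 1→4→12→8→0→5 push 4
augment #9: 1→6→3→8→0→5 push 7
augment #10: 1→6→3→8→2→5 push 3
augment #11: 1→4→10→12→8→2→5 push 3
augment #12: 1→9→6→3→8→2→5 push 1
augment #13: 1→9→6→3→8→2→0→5 push 2
max flow = 113; residual-reachable set from 1 gives S-side
cut edges (S→T): {(1,3), (1,6), (1,9), (1,10), (4,3), (4,10), (4,12)} total cap 113

Min-cut arcs: {(1,3), (1,6), (1,9), (1,10), (4,3), (4,10), (4,12)} (total capacity 113)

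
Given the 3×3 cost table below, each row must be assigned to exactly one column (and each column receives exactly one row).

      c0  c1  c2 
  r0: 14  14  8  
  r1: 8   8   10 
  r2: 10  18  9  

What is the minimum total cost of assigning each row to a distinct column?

optimal assignment: row0→col2 (cost 8), row1→col1 (cost 8), row2→col0 (cost 10)
total = 8 + 8 + 10 = 26

Minimum assignment cost: 26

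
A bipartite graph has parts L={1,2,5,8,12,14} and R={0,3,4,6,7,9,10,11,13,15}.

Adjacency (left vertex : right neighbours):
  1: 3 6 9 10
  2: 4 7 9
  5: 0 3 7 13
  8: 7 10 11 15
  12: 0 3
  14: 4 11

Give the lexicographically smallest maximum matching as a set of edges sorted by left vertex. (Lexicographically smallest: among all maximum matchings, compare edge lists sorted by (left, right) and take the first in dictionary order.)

Lex-smallest maximum matching: {(1,3), (2,4), (5,7), (8,10), (12,0), (14,11)}

|M| = 6 (so the lex-smallest maximum matching has 6 edges)
process left vertices in ascending order; for each, take the smallest-labelled available neighbour that still permits 6 edges overall, or leave it unmatched if none does
lex-smallest matching: {1-3, 2-4, 5-7, 8-10, 12-0, 14-11}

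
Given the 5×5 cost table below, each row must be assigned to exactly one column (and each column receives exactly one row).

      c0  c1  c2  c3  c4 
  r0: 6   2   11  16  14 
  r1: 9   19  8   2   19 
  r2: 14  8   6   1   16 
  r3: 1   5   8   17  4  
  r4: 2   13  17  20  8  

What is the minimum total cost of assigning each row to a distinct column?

optimal assignment: row0→col1 (cost 2), row1→col3 (cost 2), row2→col2 (cost 6), row3→col4 (cost 4), row4→col0 (cost 2)
total = 2 + 2 + 6 + 4 + 2 = 16

Minimum assignment cost: 16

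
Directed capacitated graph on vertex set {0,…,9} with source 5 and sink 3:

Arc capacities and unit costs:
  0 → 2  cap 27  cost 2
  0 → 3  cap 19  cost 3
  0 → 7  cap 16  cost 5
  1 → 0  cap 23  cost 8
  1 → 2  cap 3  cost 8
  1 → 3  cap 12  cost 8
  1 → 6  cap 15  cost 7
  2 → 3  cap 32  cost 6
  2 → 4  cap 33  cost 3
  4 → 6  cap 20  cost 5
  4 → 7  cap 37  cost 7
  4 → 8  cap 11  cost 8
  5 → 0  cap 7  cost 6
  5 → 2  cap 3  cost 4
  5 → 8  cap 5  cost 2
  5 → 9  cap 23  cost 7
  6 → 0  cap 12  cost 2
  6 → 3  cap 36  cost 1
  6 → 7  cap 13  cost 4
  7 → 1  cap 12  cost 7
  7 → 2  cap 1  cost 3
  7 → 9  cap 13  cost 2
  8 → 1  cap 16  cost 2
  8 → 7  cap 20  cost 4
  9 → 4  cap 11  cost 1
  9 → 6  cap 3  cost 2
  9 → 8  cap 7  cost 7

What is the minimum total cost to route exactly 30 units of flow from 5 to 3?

shortest-cost path #1: 5→0→3 push 7 @ unit cost 9 (adds 63)
shortest-cost path #2: 5→2→3 push 3 @ unit cost 10 (adds 30)
shortest-cost path #3: 5→9→6→3 push 3 @ unit cost 10 (adds 30)
shortest-cost path #4: 5→8→1→3 push 5 @ unit cost 12 (adds 60)
shortest-cost path #5: 5→9→4→6→3 push 11 @ unit cost 14 (adds 154)
shortest-cost path #6: 5→9→8→1→3 push 1 @ unit cost 24 (adds 24)
total cost = 361

Minimum cost for 30 units: 361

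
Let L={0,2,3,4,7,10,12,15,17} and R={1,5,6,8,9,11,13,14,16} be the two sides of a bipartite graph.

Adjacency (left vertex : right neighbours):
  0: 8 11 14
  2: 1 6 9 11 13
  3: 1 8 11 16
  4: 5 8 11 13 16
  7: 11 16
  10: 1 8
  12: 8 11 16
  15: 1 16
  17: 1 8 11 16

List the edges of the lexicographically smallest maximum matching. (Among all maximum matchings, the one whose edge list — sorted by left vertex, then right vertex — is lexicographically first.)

Lex-smallest maximum matching: {(0,14), (2,6), (3,1), (4,5), (7,11), (10,8), (12,16)}

|M| = 7 (so the lex-smallest maximum matching has 7 edges)
process left vertices in ascending order; for each, take the smallest-labelled available neighbour that still permits 7 edges overall, or leave it unmatched if none does
lex-smallest matching: {0-14, 2-6, 3-1, 4-5, 7-11, 10-8, 12-16}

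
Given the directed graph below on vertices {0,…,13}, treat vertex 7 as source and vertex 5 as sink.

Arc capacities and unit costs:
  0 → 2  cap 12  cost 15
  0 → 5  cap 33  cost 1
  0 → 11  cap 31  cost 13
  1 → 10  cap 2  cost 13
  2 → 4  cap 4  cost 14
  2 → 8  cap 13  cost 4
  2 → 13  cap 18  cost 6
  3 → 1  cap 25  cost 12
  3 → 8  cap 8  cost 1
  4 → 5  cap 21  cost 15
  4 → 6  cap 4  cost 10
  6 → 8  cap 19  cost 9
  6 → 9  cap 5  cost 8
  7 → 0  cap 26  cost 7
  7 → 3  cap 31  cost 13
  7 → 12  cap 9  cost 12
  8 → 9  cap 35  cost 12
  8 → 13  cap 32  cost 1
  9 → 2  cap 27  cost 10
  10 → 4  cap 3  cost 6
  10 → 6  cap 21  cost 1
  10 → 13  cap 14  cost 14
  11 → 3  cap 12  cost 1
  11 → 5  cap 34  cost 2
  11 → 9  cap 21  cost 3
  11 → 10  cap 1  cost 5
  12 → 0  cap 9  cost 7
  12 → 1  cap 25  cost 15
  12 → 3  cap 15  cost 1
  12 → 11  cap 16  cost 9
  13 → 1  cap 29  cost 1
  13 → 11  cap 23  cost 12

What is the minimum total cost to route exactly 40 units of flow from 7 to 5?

shortest-cost path #1: 7→0→5 push 26 @ unit cost 8 (adds 208)
shortest-cost path #2: 7→12→0→5 push 7 @ unit cost 20 (adds 140)
shortest-cost path #3: 7→12→11→5 push 2 @ unit cost 23 (adds 46)
shortest-cost path #4: 7→3→8→13→11→5 push 5 @ unit cost 29 (adds 145)
total cost = 539

Minimum cost for 40 units: 539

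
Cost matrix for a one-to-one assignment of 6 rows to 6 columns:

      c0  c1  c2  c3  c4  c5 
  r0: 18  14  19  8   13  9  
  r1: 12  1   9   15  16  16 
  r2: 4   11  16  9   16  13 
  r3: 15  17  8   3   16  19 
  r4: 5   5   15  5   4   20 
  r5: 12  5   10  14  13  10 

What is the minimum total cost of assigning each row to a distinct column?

Minimum assignment cost: 31

optimal assignment: row0→col5 (cost 9), row1→col1 (cost 1), row2→col0 (cost 4), row3→col3 (cost 3), row4→col4 (cost 4), row5→col2 (cost 10)
total = 9 + 1 + 4 + 3 + 4 + 10 = 31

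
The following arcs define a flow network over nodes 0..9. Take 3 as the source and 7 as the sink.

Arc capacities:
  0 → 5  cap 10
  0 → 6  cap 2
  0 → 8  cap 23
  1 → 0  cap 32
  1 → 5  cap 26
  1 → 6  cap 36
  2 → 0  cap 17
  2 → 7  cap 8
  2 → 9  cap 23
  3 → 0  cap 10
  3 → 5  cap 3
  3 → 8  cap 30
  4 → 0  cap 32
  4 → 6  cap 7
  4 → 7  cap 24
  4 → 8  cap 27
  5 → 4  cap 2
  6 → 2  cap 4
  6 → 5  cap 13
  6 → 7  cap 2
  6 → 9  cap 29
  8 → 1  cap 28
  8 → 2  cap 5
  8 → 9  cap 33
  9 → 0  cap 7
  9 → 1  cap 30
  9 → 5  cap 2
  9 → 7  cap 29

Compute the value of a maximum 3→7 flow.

augment #1: 3→0→6→7 bottleneck 2, total now 2
augment #2: 3→5→4→7 bottleneck 2, total now 4
augment #3: 3→8→2→7 bottleneck 5, total now 9
augment #4: 3→8→9→7 bottleneck 25, total now 34
augment #5: 3→0→8→9→7 bottleneck 4, total now 38
augment #6: 3→0→8→1→6→2→7 bottleneck 3, total now 41

Maximum flow value: 41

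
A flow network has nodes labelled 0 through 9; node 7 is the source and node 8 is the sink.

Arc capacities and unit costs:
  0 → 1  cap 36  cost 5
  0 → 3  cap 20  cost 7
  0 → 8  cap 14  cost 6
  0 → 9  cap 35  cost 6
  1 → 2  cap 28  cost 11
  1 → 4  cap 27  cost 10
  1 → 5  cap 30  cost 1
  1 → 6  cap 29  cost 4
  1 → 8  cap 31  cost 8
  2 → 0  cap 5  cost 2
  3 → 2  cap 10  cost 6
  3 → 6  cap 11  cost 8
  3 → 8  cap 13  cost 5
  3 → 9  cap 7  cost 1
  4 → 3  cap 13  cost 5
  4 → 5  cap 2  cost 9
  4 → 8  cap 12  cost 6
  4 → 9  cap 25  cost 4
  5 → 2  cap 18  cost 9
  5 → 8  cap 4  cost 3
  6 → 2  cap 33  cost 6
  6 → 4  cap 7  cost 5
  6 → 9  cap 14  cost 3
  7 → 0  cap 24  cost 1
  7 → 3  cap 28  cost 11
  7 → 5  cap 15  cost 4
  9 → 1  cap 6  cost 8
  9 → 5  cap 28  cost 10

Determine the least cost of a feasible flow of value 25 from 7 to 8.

shortest-cost path #1: 7→0→8 push 14 @ unit cost 7 (adds 98)
shortest-cost path #2: 7→5→8 push 4 @ unit cost 7 (adds 28)
shortest-cost path #3: 7→0→3→8 push 7 @ unit cost 13 (adds 91)
total cost = 217

Minimum cost for 25 units: 217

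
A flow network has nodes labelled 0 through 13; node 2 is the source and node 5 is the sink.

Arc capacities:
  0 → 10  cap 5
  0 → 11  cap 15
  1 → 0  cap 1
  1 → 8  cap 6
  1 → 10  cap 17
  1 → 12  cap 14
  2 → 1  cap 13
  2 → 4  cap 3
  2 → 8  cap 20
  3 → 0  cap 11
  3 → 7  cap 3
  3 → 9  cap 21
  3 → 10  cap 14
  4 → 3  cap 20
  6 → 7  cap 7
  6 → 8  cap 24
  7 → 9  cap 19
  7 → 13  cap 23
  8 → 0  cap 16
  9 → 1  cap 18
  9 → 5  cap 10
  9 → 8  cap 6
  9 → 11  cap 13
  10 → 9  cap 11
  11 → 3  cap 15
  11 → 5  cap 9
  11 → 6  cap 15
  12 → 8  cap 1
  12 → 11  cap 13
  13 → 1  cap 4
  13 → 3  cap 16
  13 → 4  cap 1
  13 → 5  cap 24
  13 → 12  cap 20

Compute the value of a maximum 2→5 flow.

Maximum flow value: 29

augment #1: 2→1→0→11→5 bottleneck 1, total now 1
augment #2: 2→1→10→9→5 bottleneck 10, total now 11
augment #3: 2→1→12→11→5 bottleneck 2, total now 13
augment #4: 2→8→0→11→5 bottleneck 6, total now 19
augment #5: 2→4→3→7→13→5 bottleneck 3, total now 22
augment #6: 2→8→0→11→6→7→13→5 bottleneck 7, total now 29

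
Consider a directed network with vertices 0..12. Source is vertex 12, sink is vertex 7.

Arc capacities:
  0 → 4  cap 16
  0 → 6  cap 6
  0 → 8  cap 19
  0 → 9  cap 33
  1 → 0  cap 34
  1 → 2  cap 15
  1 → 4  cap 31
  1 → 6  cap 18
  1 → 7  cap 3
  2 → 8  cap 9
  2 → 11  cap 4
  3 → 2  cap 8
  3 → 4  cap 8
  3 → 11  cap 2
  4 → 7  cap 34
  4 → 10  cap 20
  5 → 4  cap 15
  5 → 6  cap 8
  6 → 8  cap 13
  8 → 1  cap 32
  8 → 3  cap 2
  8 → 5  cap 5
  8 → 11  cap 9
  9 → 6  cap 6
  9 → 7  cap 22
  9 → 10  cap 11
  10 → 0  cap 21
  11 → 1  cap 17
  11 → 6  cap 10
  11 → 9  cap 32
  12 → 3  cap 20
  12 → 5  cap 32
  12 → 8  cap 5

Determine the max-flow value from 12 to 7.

augment #1: 12→3→4→7 bottleneck 8, total now 8
augment #2: 12→5→4→7 bottleneck 15, total now 23
augment #3: 12→8→1→7 bottleneck 3, total now 26
augment #4: 12→3→11→9→7 bottleneck 2, total now 28
augment #5: 12→8→1→4→7 bottleneck 2, total now 30
augment #6: 12→3→2→11→9→7 bottleneck 4, total now 34
augment #7: 12→3→2→8→1→4→7 bottleneck 4, total now 38
augment #8: 12→5→6→8→1→4→7 bottleneck 5, total now 43
augment #9: 12→5→6→8→11→9→7 bottleneck 3, total now 46

Maximum flow value: 46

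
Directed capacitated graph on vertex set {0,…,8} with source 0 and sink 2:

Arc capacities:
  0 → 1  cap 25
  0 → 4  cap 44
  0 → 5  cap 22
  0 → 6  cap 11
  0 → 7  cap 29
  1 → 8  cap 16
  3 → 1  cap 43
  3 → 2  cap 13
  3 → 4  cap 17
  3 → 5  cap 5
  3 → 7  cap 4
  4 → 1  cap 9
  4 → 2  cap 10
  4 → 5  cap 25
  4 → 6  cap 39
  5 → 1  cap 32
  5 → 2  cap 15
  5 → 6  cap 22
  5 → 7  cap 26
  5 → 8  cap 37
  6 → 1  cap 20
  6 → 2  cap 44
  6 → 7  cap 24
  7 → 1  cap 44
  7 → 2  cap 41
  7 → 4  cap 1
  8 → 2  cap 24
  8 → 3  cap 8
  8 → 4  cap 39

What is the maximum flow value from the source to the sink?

Maximum flow value: 122

augment #1: 0→4→2 bottleneck 10, total now 10
augment #2: 0→5→2 bottleneck 15, total now 25
augment #3: 0→6→2 bottleneck 11, total now 36
augment #4: 0→7→2 bottleneck 29, total now 65
augment #5: 0→1→8→2 bottleneck 16, total now 81
augment #6: 0→4→6→2 bottleneck 33, total now 114
augment #7: 0→5→7→2 bottleneck 7, total now 121
augment #8: 0→4→5→7→2 bottleneck 1, total now 122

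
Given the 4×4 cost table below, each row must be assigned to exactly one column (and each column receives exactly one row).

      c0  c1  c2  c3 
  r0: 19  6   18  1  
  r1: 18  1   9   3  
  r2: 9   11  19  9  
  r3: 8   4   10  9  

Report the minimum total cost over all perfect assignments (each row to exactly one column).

Minimum assignment cost: 21

optimal assignment: row0→col3 (cost 1), row1→col1 (cost 1), row2→col0 (cost 9), row3→col2 (cost 10)
total = 1 + 1 + 9 + 10 = 21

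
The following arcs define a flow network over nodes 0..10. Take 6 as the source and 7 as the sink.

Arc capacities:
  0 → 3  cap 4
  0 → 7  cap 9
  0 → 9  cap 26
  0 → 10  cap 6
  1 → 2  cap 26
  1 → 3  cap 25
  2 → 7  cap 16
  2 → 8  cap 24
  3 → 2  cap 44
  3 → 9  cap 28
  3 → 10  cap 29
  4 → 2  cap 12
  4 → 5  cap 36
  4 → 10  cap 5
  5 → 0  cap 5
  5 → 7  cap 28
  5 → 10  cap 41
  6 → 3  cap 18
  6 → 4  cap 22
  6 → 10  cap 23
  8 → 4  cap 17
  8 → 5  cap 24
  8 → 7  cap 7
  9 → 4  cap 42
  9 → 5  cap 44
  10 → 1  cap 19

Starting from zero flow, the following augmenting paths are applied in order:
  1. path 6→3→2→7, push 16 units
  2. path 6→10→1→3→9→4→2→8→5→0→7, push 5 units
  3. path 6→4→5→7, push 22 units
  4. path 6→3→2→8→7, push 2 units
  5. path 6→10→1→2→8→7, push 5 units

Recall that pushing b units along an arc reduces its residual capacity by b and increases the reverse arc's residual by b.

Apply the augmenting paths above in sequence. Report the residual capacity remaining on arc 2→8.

Residual capacity of (2,8): 12

after path 1 (6→3→2→7, push 16): res(2,8)=24
after path 2 (6→10→1→3→9→4→2→8→5→0→7, push 5): res(2,8)=19
after path 3 (6→4→5→7, push 22): res(2,8)=19
after path 4 (6→3→2→8→7, push 2): res(2,8)=17
after path 5 (6→10→1→2→8→7, push 5): res(2,8)=12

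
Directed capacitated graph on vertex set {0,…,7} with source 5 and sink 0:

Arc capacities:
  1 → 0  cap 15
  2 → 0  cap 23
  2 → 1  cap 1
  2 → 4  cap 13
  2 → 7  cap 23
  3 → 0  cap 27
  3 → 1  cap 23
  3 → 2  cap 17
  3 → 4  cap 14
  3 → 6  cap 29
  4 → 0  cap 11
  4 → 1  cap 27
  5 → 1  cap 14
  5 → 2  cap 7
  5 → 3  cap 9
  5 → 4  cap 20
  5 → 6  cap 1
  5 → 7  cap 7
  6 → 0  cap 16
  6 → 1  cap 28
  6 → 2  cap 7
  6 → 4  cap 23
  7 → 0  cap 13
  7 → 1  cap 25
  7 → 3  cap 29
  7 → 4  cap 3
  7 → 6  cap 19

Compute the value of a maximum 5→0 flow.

Maximum flow value: 50

augment #1: 5→1→0 bottleneck 14, total now 14
augment #2: 5→2→0 bottleneck 7, total now 21
augment #3: 5→3→0 bottleneck 9, total now 30
augment #4: 5→4→0 bottleneck 11, total now 41
augment #5: 5→6→0 bottleneck 1, total now 42
augment #6: 5→7→0 bottleneck 7, total now 49
augment #7: 5→4→1→0 bottleneck 1, total now 50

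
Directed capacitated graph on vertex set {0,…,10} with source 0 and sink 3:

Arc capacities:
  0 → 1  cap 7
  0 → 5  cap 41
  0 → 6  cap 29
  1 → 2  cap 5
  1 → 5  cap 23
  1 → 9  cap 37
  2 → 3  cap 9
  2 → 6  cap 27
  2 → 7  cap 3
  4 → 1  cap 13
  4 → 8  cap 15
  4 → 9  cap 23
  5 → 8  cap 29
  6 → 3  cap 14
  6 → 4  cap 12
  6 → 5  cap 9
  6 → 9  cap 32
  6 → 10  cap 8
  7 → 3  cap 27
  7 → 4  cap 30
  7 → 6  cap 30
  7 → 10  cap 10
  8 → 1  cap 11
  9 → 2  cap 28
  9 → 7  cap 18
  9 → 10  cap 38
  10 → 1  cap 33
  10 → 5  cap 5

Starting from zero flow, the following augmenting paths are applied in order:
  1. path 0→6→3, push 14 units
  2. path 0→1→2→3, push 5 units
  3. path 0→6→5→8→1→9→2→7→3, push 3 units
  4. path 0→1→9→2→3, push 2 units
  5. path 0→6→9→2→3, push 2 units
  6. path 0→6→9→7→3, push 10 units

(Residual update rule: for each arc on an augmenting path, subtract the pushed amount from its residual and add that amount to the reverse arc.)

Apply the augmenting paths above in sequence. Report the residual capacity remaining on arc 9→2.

Residual capacity of (9,2): 21

after path 1 (0→6→3, push 14): res(9,2)=28
after path 2 (0→1→2→3, push 5): res(9,2)=28
after path 3 (0→6→5→8→1→9→2→7→3, push 3): res(9,2)=25
after path 4 (0→1→9→2→3, push 2): res(9,2)=23
after path 5 (0→6→9→2→3, push 2): res(9,2)=21
after path 6 (0→6→9→7→3, push 10): res(9,2)=21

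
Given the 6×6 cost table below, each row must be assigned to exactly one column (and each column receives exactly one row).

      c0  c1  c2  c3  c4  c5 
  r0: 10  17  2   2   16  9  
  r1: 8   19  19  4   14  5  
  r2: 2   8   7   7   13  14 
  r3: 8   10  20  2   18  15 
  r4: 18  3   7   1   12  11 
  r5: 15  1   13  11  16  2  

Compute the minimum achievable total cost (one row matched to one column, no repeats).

Minimum assignment cost: 24

optimal assignment: row0→col2 (cost 2), row1→col5 (cost 5), row2→col0 (cost 2), row3→col3 (cost 2), row4→col4 (cost 12), row5→col1 (cost 1)
total = 2 + 5 + 2 + 2 + 12 + 1 = 24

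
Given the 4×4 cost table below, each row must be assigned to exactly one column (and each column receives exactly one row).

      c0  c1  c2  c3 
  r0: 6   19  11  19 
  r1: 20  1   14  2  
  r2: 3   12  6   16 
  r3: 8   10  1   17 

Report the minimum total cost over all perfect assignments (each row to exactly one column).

Minimum assignment cost: 21

optimal assignment: row0→col0 (cost 6), row1→col3 (cost 2), row2→col1 (cost 12), row3→col2 (cost 1)
total = 6 + 2 + 12 + 1 = 21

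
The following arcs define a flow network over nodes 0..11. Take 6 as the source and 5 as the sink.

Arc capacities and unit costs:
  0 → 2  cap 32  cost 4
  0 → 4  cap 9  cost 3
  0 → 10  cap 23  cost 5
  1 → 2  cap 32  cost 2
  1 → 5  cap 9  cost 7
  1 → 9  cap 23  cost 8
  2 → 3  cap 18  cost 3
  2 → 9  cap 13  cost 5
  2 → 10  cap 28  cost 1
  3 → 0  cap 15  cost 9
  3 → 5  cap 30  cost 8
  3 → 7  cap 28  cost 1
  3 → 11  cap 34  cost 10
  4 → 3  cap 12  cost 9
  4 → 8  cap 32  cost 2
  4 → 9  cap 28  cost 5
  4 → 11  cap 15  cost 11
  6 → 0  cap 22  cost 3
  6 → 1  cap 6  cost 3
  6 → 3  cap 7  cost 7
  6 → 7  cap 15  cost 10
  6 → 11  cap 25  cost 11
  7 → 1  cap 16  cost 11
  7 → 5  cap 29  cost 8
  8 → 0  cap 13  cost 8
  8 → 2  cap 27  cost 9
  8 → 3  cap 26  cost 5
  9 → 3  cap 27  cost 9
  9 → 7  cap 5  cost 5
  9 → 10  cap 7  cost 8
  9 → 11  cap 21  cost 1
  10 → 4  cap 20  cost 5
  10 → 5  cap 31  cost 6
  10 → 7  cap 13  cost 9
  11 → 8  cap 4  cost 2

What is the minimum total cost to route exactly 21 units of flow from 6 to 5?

shortest-cost path #1: 6→1→5 push 6 @ unit cost 10 (adds 60)
shortest-cost path #2: 6→0→10→5 push 15 @ unit cost 14 (adds 210)
total cost = 270

Minimum cost for 21 units: 270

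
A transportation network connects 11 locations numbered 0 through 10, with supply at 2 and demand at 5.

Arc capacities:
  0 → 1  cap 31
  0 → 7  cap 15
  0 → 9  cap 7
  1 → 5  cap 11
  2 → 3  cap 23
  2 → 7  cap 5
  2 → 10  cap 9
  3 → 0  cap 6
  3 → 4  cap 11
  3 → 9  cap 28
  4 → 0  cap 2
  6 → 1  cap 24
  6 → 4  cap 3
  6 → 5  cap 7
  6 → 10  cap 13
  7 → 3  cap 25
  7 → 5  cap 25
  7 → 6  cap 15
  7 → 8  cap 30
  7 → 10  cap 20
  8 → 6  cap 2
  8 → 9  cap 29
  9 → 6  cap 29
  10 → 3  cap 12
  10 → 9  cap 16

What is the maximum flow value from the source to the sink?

augment #1: 2→7→5 bottleneck 5, total now 5
augment #2: 2→3→0→1→5 bottleneck 6, total now 11
augment #3: 2→3→9→6→5 bottleneck 7, total now 18
augment #4: 2→3→4→0→1→5 bottleneck 2, total now 20
augment #5: 2→3→9→6→1→5 bottleneck 3, total now 23
augment #6: 2→3→9→6→1→0→7→5 bottleneck 5, total now 28
augment #7: 2→10→9→6→1→0→7→5 bottleneck 3, total now 31

Maximum flow value: 31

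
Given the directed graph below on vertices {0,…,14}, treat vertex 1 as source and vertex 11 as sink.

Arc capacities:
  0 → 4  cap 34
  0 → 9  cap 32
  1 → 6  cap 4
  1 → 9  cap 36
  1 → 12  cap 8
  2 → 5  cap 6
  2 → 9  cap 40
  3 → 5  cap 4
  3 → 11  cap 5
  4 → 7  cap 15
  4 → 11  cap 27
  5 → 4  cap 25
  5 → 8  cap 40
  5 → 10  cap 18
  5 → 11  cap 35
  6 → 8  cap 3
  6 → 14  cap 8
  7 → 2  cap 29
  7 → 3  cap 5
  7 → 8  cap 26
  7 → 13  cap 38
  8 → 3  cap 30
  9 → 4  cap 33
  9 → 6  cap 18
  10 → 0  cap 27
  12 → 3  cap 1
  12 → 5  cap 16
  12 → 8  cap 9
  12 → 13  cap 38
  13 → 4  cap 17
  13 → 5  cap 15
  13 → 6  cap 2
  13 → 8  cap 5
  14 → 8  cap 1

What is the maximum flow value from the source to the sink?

augment #1: 1→9→4→11 bottleneck 27, total now 27
augment #2: 1→12→3→11 bottleneck 1, total now 28
augment #3: 1→12→5→11 bottleneck 7, total now 35
augment #4: 1→6→8→3→11 bottleneck 3, total now 38
augment #5: 1→6→14→8→3→11 bottleneck 1, total now 39
augment #6: 1→9→4→7→2→5→11 bottleneck 6, total now 45

Maximum flow value: 45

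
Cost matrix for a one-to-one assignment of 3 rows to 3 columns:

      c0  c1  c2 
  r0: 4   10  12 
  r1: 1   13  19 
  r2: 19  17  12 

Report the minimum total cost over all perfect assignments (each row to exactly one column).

optimal assignment: row0→col1 (cost 10), row1→col0 (cost 1), row2→col2 (cost 12)
total = 10 + 1 + 12 = 23

Minimum assignment cost: 23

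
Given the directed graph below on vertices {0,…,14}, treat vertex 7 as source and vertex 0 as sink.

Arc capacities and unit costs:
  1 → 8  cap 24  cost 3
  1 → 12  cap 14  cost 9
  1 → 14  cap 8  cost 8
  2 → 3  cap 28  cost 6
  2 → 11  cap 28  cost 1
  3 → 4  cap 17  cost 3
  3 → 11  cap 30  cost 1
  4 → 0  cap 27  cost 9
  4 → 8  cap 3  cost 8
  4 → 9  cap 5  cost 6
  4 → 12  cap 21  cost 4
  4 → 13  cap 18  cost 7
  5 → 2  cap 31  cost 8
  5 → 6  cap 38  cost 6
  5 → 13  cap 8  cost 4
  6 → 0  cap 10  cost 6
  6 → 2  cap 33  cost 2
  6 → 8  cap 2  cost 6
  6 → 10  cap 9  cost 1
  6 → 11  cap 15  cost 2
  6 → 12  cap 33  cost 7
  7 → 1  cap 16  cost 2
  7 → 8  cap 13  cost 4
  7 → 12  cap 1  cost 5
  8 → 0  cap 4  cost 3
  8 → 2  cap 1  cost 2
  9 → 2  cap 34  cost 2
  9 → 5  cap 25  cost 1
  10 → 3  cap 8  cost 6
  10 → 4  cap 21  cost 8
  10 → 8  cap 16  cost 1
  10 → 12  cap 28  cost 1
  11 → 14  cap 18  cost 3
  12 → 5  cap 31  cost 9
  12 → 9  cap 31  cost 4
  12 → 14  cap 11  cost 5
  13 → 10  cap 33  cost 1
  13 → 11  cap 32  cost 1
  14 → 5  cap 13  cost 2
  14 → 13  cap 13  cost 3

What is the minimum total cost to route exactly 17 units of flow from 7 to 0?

Minimum cost for 17 units: 364

shortest-cost path #1: 7→8→0 push 4 @ unit cost 7 (adds 28)
shortest-cost path #2: 7→12→9→5→6→0 push 1 @ unit cost 22 (adds 22)
shortest-cost path #3: 7→8→2→3→4→0 push 1 @ unit cost 24 (adds 24)
shortest-cost path #4: 7→1→14→5→6→0 push 8 @ unit cost 24 (adds 192)
shortest-cost path #5: 7→1→12→9→5→6→0 push 1 @ unit cost 28 (adds 28)
shortest-cost path #6: 7→1→12→9→2→3→4→0 push 2 @ unit cost 35 (adds 70)
total cost = 364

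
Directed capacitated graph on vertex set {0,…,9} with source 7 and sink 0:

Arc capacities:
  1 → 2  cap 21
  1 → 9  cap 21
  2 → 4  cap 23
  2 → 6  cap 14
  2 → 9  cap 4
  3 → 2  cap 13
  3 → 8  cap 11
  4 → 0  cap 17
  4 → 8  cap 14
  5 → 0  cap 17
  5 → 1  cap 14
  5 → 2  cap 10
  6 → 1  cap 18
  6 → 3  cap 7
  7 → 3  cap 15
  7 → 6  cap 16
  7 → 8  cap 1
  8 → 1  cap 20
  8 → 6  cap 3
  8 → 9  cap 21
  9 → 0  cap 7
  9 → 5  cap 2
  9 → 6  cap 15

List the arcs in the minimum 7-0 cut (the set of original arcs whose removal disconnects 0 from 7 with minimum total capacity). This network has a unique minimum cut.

augment #1: 7→8→9→0 push 1
augment #2: 7→3→2→4→0 push 13
augment #3: 7→3→8→9→0 push 2
augment #4: 7→6→1→9→0 push 4
augment #5: 7→6→1→2→4→0 push 4
augment #6: 7→6→1→9→5→0 push 2
max flow = 26; residual-reachable set from 7 gives S-side
cut edges (S→T): {(4,0), (9,0), (9,5)} total cap 26

Min-cut arcs: {(4,0), (9,0), (9,5)} (total capacity 26)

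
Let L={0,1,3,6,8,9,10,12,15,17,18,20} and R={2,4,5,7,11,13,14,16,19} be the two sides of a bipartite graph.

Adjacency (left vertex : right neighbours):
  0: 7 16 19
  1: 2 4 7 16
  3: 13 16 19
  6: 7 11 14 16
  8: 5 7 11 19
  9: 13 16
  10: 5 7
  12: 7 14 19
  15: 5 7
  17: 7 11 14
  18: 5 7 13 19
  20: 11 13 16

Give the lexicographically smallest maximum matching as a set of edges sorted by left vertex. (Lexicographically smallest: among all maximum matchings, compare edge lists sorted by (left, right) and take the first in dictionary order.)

|M| = 8 (so the lex-smallest maximum matching has 8 edges)
process left vertices in ascending order; for each, take the smallest-labelled available neighbour that still permits 8 edges overall, or leave it unmatched if none does
lex-smallest matching: {0-7, 1-2, 3-13, 6-11, 8-5, 9-16, 12-14, 18-19}

Lex-smallest maximum matching: {(0,7), (1,2), (3,13), (6,11), (8,5), (9,16), (12,14), (18,19)}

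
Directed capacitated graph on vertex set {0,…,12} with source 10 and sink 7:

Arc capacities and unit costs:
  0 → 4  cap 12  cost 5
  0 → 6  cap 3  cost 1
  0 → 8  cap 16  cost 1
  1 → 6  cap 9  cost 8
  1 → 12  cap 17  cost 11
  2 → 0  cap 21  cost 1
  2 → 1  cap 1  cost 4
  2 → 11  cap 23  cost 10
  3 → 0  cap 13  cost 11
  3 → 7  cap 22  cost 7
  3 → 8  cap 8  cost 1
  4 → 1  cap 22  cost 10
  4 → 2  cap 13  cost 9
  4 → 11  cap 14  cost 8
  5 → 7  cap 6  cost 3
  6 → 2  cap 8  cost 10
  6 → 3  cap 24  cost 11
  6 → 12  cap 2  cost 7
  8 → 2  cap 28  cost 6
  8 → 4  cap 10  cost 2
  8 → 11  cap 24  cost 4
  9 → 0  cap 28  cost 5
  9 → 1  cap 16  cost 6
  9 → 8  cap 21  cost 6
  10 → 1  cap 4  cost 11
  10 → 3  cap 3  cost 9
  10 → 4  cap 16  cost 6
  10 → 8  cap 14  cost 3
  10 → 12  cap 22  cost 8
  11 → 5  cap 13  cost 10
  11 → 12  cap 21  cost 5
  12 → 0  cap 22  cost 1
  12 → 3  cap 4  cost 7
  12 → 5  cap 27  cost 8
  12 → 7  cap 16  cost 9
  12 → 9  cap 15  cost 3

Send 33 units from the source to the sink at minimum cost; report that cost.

Minimum cost for 33 units: 650

shortest-cost path #1: 10→3→7 push 3 @ unit cost 16 (adds 48)
shortest-cost path #2: 10→12→7 push 16 @ unit cost 17 (adds 272)
shortest-cost path #3: 10→12→5→7 push 6 @ unit cost 19 (adds 114)
shortest-cost path #4: 10→8→11→5→12→3→7 push 4 @ unit cost 23 (adds 92)
shortest-cost path #5: 10→8→2→0→6→3→7 push 3 @ unit cost 29 (adds 87)
shortest-cost path #6: 10→1→6→3→7 push 1 @ unit cost 37 (adds 37)
total cost = 650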